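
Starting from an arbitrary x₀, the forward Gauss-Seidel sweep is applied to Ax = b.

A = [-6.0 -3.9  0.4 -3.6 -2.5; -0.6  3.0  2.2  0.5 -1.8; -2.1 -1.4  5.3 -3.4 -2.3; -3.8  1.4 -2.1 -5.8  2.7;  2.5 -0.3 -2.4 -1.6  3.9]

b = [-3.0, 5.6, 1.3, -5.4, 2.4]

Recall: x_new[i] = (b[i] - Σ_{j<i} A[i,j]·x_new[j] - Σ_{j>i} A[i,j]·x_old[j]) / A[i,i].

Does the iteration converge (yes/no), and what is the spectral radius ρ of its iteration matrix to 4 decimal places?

Write A = D+L+U with D = diag(-6, 3, 5.3, -5.8, 3.9).
Gauss-Seidel: T = -(D+L)⁻¹U, row 0 first, T[0,2] = -(0.4)/(-6) = +0.0667; later rows by forward substitution.
  T[0,:] = [+0.0000, -0.6500, +0.0667, -0.6000, -0.4167]
  T[1,:] = [+0.0000, -0.1300, -0.7200, -0.2867, +0.5167]
  T[2,:] = [+0.0000, -0.2919, -0.1638, +0.3281, +0.4053]
  T[3,:] = [+0.0000, +0.5002, -0.1582, +0.2051, +0.7165]
  T[4,:] = [+0.0000, +0.4322, -0.2638, +0.6486, +0.8502]
|roots of det(T-λI)|: 1.1513, 0.6056, 0.4855, 0.2696, 0.0000.
ρ(T) = max|λ| = 1.1513; 1.1513 > 1 ⇒ diverges.

no, ρ = 1.1513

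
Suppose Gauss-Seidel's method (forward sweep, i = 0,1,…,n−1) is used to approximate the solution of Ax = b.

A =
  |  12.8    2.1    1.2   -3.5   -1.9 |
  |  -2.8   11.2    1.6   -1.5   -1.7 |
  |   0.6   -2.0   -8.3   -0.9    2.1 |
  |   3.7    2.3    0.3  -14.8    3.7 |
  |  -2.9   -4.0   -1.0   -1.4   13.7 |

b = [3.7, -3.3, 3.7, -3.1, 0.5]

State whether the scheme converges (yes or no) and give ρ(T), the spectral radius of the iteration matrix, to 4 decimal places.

yes, ρ = 0.2354

Let D = diag(12.8, 11.2, -8.3, -14.8, 13.7); L, U the strict triangles.
Gauss-Seidel: T = -(D+L)⁻¹U, row 0 first, T[0,4] = -(-1.9)/(12.8) = +0.1484; later rows by forward substitution.
  T[0,:] = [+0.0000 -0.1641 -0.0938 +0.2734 +0.1484]
  T[1,:] = [+0.0000 -0.0410 -0.1663 +0.2023 +0.1889]
  T[2,:] = [+0.0000 -0.0020 +0.0333 -0.1374 +0.2182]
  T[3,:] = [+0.0000 -0.0474 -0.0486 +0.0970 +0.3209]
  T[4,:] = [+0.0000 -0.0517 -0.0709 +0.1168 +0.1353]
eigenvalue magnitudes: 0.2354, 0.0912, 0.0912, 0.0686, 0.0000.
spectral radius ρ = 0.2354; 0.2354 < 1 ⇒ converges.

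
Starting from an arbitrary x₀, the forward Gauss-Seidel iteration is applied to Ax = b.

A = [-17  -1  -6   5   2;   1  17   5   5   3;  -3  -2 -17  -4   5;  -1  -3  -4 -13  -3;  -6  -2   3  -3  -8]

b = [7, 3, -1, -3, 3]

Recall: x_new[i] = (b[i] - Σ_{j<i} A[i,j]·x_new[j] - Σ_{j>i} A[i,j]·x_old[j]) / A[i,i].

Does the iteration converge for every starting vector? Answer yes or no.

yes

Let D = diag(-17, 17, -17, -13, -8); L, U the strict triangles.
T_GS = -(D+L)⁻¹U: row 0 first, T[0,2] = -(-6)/(-17) = -0.3529; later rows by forward substitution.
  T[0,:] = [+0.0000  -0.0588  -0.3529  +0.2941  +0.1176]
  T[1,:] = [+0.0000  +0.0035  -0.2734  -0.3114  -0.1834]
  T[2,:] = [+0.0000  +0.0100  +0.0944  -0.2506  +0.2949]
  T[3,:] = [+0.0000  +0.0007  +0.0612  +0.1263  -0.2882]
  T[4,:] = [+0.0000  +0.0467  +0.3455  -0.2841  +0.1763]
|eigenvalues of T|: 0.5915, 0.1474, 0.1474, 0.0548, 0.0000.
ρ = 0.5915; 0.5915 < 1: convergent.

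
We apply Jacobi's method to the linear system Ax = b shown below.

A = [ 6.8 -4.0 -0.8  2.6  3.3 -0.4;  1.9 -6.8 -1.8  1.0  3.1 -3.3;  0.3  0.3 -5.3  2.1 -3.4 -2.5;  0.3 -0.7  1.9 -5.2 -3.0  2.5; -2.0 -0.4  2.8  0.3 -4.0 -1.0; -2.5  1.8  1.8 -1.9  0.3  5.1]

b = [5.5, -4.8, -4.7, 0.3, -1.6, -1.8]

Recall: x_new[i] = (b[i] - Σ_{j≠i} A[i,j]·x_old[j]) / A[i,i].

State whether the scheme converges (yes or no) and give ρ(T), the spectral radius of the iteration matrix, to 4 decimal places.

Diagonal D = diag(6.8, -6.8, -5.3, -5.2, -4, 5.1); L, U strict lower/upper.
Jacobi T = -D⁻¹(L+U): T[0,1] = -(-4)/(6.8) = +0.5882; T[0,0] = 0.
  T[0,:] = [+0.0000  +0.5882  +0.1176  -0.3824  -0.4853  +0.0588]
  T[1,:] = [+0.2794  +0.0000  -0.2647  +0.1471  +0.4559  -0.4853]
  T[2,:] = [+0.0566  +0.0566  +0.0000  +0.3962  -0.6415  -0.4717]
  T[3,:] = [+0.0577  -0.1346  +0.3654  +0.0000  -0.5769  +0.4808]
  T[4,:] = [-0.5000  -0.1000  +0.7000  +0.0750  +0.0000  -0.2500]
  T[5,:] = [+0.4902  -0.3529  -0.3529  +0.3725  -0.0588  +0.0000]
moduli |λ_i(T)| = 1.1348, 0.6996, 0.6996, 0.3092, 0.3092, 0.0283.
ρ = 1.1348; 1.1348 > 1: divergent.

no, ρ = 1.1348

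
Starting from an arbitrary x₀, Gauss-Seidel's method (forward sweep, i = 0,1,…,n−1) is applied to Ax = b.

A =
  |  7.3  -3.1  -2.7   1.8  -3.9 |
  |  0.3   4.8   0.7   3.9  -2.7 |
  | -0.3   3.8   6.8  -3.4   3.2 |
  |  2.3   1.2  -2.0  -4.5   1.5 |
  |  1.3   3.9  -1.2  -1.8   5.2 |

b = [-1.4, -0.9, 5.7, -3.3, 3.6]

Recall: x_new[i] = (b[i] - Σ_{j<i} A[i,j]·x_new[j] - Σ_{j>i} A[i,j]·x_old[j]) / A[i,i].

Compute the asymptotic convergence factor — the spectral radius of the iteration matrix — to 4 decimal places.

1.2853

Write A = D+L+U with D = diag(7.3, 4.8, 6.8, -4.5, 5.2).
Gauss-Seidel: T = -(D+L)⁻¹U, row 0 first, T[0,3] = -(1.8)/(7.3) = -0.2466; later rows by forward substitution.
  T[0,:] = [+0.0000 +0.4247 +0.3699 -0.2466 +0.5342]
  T[1,:] = [+0.0000 -0.0265 -0.1689 -0.7971 +0.5291]
  T[2,:] = [+0.0000 +0.0336 +0.1107 +0.9346 -0.7427]
  T[3,:] = [+0.0000 +0.1951 +0.0948 -0.7539 +1.0776]
  T[4,:] = [+0.0000 -0.0110 +0.0926 +0.6141 -0.3288]
|λ(T)| sorted: 1.2853, 0.2845, 0.0840, 0.0840, 0.0000.
ρ = 1.2853; 1.2853 > 1, so it fails to converge.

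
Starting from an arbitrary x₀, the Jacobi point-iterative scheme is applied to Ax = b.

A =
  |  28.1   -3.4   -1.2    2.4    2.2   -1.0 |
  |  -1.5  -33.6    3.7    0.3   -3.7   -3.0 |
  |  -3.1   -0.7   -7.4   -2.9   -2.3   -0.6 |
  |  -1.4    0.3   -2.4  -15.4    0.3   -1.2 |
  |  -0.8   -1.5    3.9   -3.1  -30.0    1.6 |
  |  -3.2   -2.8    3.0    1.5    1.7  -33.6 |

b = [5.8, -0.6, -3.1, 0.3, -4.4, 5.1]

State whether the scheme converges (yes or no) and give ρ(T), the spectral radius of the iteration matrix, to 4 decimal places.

yes, ρ = 0.2507

A = D + L + U where D = diag(28.1, -33.6, -7.4, -15.4, -30, -33.6).
T_J = -D⁻¹(L+U): T[5,4] = -(1.7)/(-33.6) = +0.0506; T[5,5] = 0.
  T[0,:] = [+0.0000 +0.1210 +0.0427 -0.0854 -0.0783 +0.0356]
  T[1,:] = [-0.0446 +0.0000 +0.1101 +0.0089 -0.1101 -0.0893]
  T[2,:] = [-0.4189 -0.0946 +0.0000 -0.3919 -0.3108 -0.0811]
  T[3,:] = [-0.0909 +0.0195 -0.1558 +0.0000 +0.0195 -0.0779]
  T[4,:] = [-0.0267 -0.0500 +0.1300 -0.1033 +0.0000 +0.0533]
  T[5,:] = [-0.0952 -0.0833 +0.0893 +0.0446 +0.0506 +0.0000]
moduli |λ_i(T)| = 0.2507, 0.2125, 0.2125, 0.1820, 0.0866, 0.0866.
ρ = 0.2507; 0.2507 < 1: convergent.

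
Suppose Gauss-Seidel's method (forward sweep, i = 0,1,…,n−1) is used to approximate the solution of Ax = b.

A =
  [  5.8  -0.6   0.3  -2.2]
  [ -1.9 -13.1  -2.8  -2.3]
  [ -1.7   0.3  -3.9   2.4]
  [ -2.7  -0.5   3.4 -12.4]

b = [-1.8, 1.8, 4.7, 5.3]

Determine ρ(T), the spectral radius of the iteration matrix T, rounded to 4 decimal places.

0.2209

Diagonal D = diag(5.8, -13.1, -3.9, -12.4); L, U strict lower/upper.
GS T = -(D+L)⁻¹U: row 0 first, T[0,2] = -(0.3)/(5.8) = -0.0517; later rows by forward substitution.
  T[0,:] = [+0.0000, +0.1034, -0.0517, +0.3793]
  T[1,:] = [+0.0000, -0.0150, -0.2062, -0.2306]
  T[2,:] = [+0.0000, -0.0462, +0.0067, +0.4323]
  T[3,:] = [+0.0000, -0.0346, +0.0214, +0.0452]
|λ(T)| sorted: 0.2209, 0.1158, 0.1158, 0.0000.
ρ = 0.2209; 0.2209 < 1: convergent.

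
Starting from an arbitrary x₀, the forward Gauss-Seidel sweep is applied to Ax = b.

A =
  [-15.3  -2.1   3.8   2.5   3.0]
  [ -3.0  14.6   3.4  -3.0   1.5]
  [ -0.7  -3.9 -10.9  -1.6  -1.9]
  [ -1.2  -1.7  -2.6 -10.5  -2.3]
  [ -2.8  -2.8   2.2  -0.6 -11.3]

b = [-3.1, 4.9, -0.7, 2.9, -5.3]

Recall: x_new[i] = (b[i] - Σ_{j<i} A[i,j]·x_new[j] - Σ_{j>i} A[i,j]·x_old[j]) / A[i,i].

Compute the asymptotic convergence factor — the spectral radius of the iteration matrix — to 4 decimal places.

A = D + L + U where D = diag(-15.3, 14.6, -10.9, -10.5, -11.3).
T_GS = -(D+L)⁻¹U: row 0 first, T[0,2] = -(3.8)/(-15.3) = +0.2484; later rows by forward substitution.
  T[0,:] = [+0.0000, -0.1373, +0.2484, +0.1634, +0.1961]
  T[1,:] = [+0.0000, -0.0282, -0.1818, +0.2391, -0.0624]
  T[2,:] = [+0.0000, +0.0189, +0.0491, -0.2428, -0.1646]
  T[3,:] = [+0.0000, +0.0156, -0.0111, +0.0027, -0.1906]
  T[4,:] = [+0.0000, +0.0439, -0.0063, -0.1471, -0.0550]
|λ(T)| sorted: 0.1854, 0.1282, 0.1282, 0.0836, 0.0000.
spectral radius ρ = 0.1854; 0.1854 < 1: convergent.

0.1854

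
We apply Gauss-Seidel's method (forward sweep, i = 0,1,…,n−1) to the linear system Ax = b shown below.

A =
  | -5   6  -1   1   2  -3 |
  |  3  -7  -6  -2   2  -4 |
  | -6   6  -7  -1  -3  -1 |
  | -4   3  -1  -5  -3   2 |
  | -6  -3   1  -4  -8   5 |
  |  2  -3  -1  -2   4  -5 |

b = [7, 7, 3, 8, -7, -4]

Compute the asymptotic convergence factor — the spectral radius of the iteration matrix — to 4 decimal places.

1.1798

Let D = diag(-5, -7, -7, -5, -8, -5); L, U the strict triangles.
GS T = -(D+L)⁻¹U: row 0 first, T[0,5] = -(-3)/(-5) = -0.6000; later rows by forward substitution.
  T[0,:] = [+0.0000 +1.2000 -0.2000 +0.2000 +0.4000 -0.6000]
  T[1,:] = [+0.0000 +0.5143 -0.9429 -0.2000 +0.4571 -0.8286]
  T[2,:] = [+0.0000 -0.5878 -0.6367 -0.4857 -0.3796 -0.3388]
  T[3,:] = [+0.0000 -0.5339 -0.2784 -0.1829 -0.5698 +0.4506]
  T[4,:] = [+0.0000 -0.8994 +0.5632 -0.0443 -0.2340 +1.1181]
  T[5,:] = [+0.0000 -0.2170 +1.1749 +0.3349 +0.0024 +1.0391]
|λ(T)| sorted: 1.1798, 0.8803, 0.8803, 0.1553, 0.1553, 0.0000.
spectral radius ρ = 1.1798; 1.1798 > 1, so it fails to converge.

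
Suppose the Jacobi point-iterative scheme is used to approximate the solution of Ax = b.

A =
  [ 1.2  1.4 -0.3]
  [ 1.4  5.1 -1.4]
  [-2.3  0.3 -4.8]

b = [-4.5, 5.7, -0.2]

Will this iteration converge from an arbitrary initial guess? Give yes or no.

Write A = D+L+U with D = diag(1.2, 5.1, -4.8).
T_J = -D⁻¹(L+U): T[0,2] = -(-0.3)/(1.2) = +0.2500; T[0,0] = 0.
  T[0,:] = [+0.0000 -1.1667 +0.2500]
  T[1,:] = [-0.2745 +0.0000 +0.2745]
  T[2,:] = [-0.4792 +0.0625 +0.0000]
moduli |λ_i(T)| = 0.6648, 0.4737, 0.4737.
spectral radius ρ = 0.6648; 0.6648 < 1: convergent.

yes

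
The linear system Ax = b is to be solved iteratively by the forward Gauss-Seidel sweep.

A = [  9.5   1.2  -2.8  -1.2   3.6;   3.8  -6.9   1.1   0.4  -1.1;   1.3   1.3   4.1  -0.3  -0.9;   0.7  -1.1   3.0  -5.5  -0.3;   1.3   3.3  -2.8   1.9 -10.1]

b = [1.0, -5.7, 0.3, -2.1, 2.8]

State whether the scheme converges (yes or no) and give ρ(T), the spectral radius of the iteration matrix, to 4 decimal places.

Write A = D+L+U with D = diag(9.5, -6.9, 4.1, -5.5, -10.1).
T_GS = -(D+L)⁻¹U: row 0 first, T[0,4] = -(3.6)/(9.5) = -0.3789; later rows by forward substitution.
  T[0,:] = [+0.0000 -0.1263 +0.2947 +0.1263 -0.3789]
  T[1,:] = [+0.0000 -0.0696 +0.3217 +0.1275 -0.3681]
  T[2,:] = [+0.0000 +0.0621 -0.1955 -0.0073 +0.4564]
  T[3,:] = [+0.0000 +0.0317 -0.1335 -0.0134 +0.2198]
  T[4,:] = [+0.0000 -0.0502 +0.1721 +0.0574 -0.2542]
|eigenvalues of T|: 0.6133, 0.0459, 0.0459, 0.0080, 0.0000.
ρ = 0.6133; 0.6133 < 1 ⇒ converges.

yes, ρ = 0.6133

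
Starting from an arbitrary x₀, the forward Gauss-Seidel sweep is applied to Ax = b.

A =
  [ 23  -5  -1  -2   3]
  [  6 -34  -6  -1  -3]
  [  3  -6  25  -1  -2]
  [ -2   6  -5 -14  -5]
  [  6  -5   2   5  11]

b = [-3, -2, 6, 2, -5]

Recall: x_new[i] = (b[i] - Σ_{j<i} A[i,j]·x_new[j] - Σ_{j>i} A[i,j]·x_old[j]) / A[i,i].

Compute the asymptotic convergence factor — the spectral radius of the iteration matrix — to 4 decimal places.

0.2896

Diagonal D = diag(23, -34, 25, -14, 11); L, U strict lower/upper.
T_GS = -(D+L)⁻¹U: row 0 first, T[0,2] = -(-1)/(23) = +0.0435; later rows by forward substitution.
  T[0,:] = [+0.0000 +0.2174 +0.0435 +0.0870 -0.1304]
  T[1,:] = [+0.0000 +0.0384 -0.1688 -0.0141 -0.1113]
  T[2,:] = [+0.0000 -0.0169 -0.0457 +0.0262 +0.0690]
  T[3,:] = [+0.0000 -0.0086 -0.0622 -0.0278 -0.4108]
  T[4,:] = [+0.0000 -0.0942 -0.0638 -0.0459 +0.1948]
|λ(T)| sorted: 0.2896, 0.1255, 0.1255, 0.0655, 0.0000.
ρ(T) = max|λ| = 0.2896; 0.2896 < 1 ⇒ converges.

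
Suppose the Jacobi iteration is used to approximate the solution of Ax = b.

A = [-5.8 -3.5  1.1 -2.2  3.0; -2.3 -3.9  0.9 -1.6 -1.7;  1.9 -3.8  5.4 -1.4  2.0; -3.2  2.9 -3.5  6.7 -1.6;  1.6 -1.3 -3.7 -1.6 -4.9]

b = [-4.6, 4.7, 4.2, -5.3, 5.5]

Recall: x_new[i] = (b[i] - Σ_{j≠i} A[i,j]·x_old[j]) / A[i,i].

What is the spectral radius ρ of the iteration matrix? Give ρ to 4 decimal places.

1.1776

A = D + L + U where D = diag(-5.8, -3.9, 5.4, 6.7, -4.9).
Jacobi: T = -D⁻¹(L+U), T[4,3] = -(-1.6)/(-4.9) = -0.3265; T[4,4] = 0.
  T[0,:] = [+0.0000, -0.6034, +0.1897, -0.3793, +0.5172]
  T[1,:] = [-0.5897, +0.0000, +0.2308, -0.4103, -0.4359]
  T[2,:] = [-0.3519, +0.7037, +0.0000, +0.2593, -0.3704]
  T[3,:] = [+0.4776, -0.4328, +0.5224, +0.0000, +0.2388]
  T[4,:] = [+0.3265, -0.2653, -0.7551, -0.3265, +0.0000]
|eigenvalues of T|: 1.1776, 0.8211, 0.4769, 0.2859, 0.2859.
ρ(T) = max|λ| = 1.1776; 1.1776 > 1: divergent.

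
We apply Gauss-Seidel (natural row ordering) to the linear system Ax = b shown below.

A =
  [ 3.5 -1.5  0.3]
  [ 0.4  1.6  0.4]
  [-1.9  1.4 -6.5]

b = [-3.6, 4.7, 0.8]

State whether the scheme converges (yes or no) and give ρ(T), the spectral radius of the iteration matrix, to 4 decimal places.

Let D = diag(3.5, 1.6, -6.5); L, U the strict triangles.
Gauss-Seidel: T = -(D+L)⁻¹U, row 0 first, T[0,2] = -(0.3)/(3.5) = -0.0857; later rows by forward substitution.
  T[0,:] = [+0.0000 +0.4286 -0.0857]
  T[1,:] = [+0.0000 -0.1071 -0.2286]
  T[2,:] = [+0.0000 -0.1484 -0.0242]
|roots of det(T-λI)|: 0.2544, 0.1231, 0.0000.
ρ = 0.2544; 0.2544 < 1 ⇒ converges.

yes, ρ = 0.2544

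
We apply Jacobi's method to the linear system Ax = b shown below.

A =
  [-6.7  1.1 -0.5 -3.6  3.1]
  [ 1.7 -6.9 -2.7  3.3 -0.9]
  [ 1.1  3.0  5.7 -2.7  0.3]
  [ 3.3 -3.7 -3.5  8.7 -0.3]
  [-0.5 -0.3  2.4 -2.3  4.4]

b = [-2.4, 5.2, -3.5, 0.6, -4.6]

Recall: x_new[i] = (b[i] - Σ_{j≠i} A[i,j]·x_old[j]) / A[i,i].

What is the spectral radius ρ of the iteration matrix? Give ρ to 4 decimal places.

1.1221

Let D = diag(-6.7, -6.9, 5.7, 8.7, 4.4); L, U the strict triangles.
T_J = -D⁻¹(L+U): T[1,4] = -(-0.9)/(-6.9) = -0.1304; T[1,1] = 0.
  T[0,:] = [+0.0000, +0.1642, -0.0746, -0.5373, +0.4627]
  T[1,:] = [+0.2464, +0.0000, -0.3913, +0.4783, -0.1304]
  T[2,:] = [-0.1930, -0.5263, +0.0000, +0.4737, -0.0526]
  T[3,:] = [-0.3793, +0.4253, +0.4023, +0.0000, +0.0345]
  T[4,:] = [+0.1136, +0.0682, -0.5455, +0.5227, +0.0000]
moduli |λ_i(T)| = 1.1221, 0.7427, 0.4005, 0.1919, 0.1919.
ρ(T) = max|λ| = 1.1221; 1.1221 > 1, so it fails to converge.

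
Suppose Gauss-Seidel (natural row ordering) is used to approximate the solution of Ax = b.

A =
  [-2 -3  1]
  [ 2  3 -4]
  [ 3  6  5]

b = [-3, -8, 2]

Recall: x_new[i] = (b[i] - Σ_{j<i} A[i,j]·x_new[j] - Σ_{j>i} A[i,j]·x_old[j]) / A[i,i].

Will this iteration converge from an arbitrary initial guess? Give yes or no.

no

Let D = diag(-2, 3, 5); L, U the strict triangles.
Gauss-Seidel: T = -(D+L)⁻¹U, row 0 first, T[0,2] = -(1)/(-2) = +0.5000; later rows by forward substitution.
  T[0,:] = [+0.0000 -1.5000 +0.5000]
  T[1,:] = [+0.0000 +1.0000 +1.0000]
  T[2,:] = [+0.0000 -0.3000 -1.5000]
|roots of det(T-λI)|: 1.3736, 0.8736, 0.0000.
spectral radius ρ = 1.3736; 1.3736 > 1, so it fails to converge.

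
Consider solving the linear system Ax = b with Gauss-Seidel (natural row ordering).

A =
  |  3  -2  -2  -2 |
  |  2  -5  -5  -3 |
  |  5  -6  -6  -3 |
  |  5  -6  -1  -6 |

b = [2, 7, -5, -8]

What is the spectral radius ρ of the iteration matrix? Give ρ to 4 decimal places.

Write A = D+L+U with D = diag(3, -5, -6, -6).
GS T = -(D+L)⁻¹U: row 0 first, T[0,2] = -(-2)/(3) = +0.6667; later rows by forward substitution.
  T[0,:] = [+0.0000, +0.6667, +0.6667, +0.6667]
  T[1,:] = [+0.0000, +0.2667, -0.7333, -0.3333]
  T[2,:] = [+0.0000, +0.2889, +1.2889, +0.3889]
  T[3,:] = [+0.0000, +0.2407, +1.0741, +0.8241]
moduli |λ_i(T)| = 1.5062, 0.5161, 0.3573, 0.0000.
ρ = 1.5062; 1.5062 > 1: divergent.

1.5062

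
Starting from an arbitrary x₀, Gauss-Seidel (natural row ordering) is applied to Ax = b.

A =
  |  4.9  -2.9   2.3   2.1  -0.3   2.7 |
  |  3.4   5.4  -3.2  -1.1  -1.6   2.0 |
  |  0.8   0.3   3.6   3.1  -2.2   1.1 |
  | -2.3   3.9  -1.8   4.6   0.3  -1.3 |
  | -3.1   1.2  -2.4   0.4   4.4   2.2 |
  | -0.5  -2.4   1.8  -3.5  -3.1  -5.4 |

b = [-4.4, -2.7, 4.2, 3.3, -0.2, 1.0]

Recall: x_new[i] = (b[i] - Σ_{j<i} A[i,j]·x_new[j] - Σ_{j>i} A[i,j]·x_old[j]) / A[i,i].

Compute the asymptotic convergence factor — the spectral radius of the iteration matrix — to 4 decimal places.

Diagonal D = diag(4.9, 5.4, 3.6, 4.6, 4.4, -5.4); L, U strict lower/upper.
Gauss-Seidel: T = -(D+L)⁻¹U, row 0 first, T[0,4] = -(-0.3)/(4.9) = +0.0612; later rows by forward substitution.
  T[0,:] = [+0.0000, +0.5918, -0.4694, -0.4286, +0.0612, -0.5510]
  T[1,:] = [+0.0000, -0.3726, +0.8881, +0.4735, +0.2577, -0.0234]
  T[2,:] = [+0.0000, -0.1005, +0.0303, -0.8053, +0.5760, -0.1812]
  T[3,:] = [+0.0000, +0.5725, -0.9758, -0.9309, -0.0277, -0.0439]
  T[4,:] = [+0.0000, +0.4118, -0.4677, -0.7857, +0.2896, -0.9766]
  T[5,:] = [+0.0000, -0.5301, +0.5598, +0.6152, -0.0765, +0.5902]
|λ(T)| sorted: 1.5718, 0.8604, 0.3913, 0.3913, 0.0044, 0.0000.
ρ = 1.5718; 1.5718 > 1 ⇒ diverges.

1.5718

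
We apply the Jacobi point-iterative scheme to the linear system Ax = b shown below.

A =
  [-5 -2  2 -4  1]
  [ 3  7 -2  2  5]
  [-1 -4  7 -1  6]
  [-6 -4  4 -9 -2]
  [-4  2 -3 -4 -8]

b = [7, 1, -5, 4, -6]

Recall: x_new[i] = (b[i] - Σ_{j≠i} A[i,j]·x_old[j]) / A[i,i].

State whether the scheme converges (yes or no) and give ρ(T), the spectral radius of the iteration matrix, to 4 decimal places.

Let D = diag(-5, 7, 7, -9, -8); L, U the strict triangles.
T_J = -D⁻¹(L+U): T[1,4] = -(5)/(7) = -0.7143; T[1,1] = 0.
  T[0,:] = [+0.0000  -0.4000  +0.4000  -0.8000  +0.2000]
  T[1,:] = [-0.4286  +0.0000  +0.2857  -0.2857  -0.7143]
  T[2,:] = [+0.1429  +0.5714  +0.0000  +0.1429  -0.8571]
  T[3,:] = [-0.6667  -0.4444  +0.4444  +0.0000  -0.2222]
  T[4,:] = [-0.5000  +0.2500  -0.3750  -0.5000  +0.0000]
moduli |λ_i(T)| = 1.2569, 0.7349, 0.7349, 0.2667, 0.2667.
ρ(T) = max|λ| = 1.2569; 1.2569 > 1: divergent.

no, ρ = 1.2569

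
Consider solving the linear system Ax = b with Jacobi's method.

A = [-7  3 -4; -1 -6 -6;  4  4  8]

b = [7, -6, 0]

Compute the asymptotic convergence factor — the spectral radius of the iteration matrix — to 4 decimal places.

0.9439

Split A = D + L + U, D = diag(-7, -6, 8).
Jacobi T = -D⁻¹(L+U): T[2,1] = -(4)/(8) = -0.5000; T[2,2] = 0.
  T[0,:] = [+0.0000  +0.4286  -0.5714]
  T[1,:] = [-0.1667  +0.0000  -1.0000]
  T[2,:] = [-0.5000  -0.5000  +0.0000]
|eigenvalues of T|: 0.9439, 0.6867, 0.2571.
ρ(T) = max|λ| = 0.9439; 0.9439 < 1 ⇒ converges.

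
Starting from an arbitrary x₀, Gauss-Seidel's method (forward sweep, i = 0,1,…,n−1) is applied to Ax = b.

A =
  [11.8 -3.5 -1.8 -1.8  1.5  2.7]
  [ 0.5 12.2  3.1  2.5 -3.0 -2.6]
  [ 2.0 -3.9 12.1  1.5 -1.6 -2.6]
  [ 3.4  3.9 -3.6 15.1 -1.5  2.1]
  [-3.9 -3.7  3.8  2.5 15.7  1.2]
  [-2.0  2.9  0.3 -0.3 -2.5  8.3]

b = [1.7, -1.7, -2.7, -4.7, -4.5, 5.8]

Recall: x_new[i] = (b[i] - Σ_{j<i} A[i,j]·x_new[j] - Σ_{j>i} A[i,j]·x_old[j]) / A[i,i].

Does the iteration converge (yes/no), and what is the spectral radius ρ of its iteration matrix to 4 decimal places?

Write A = D+L+U with D = diag(11.8, 12.2, 12.1, 15.1, 15.7, 8.3).
Gauss-Seidel: T = -(D+L)⁻¹U, row 0 first, T[0,5] = -(2.7)/(11.8) = -0.2288; later rows by forward substitution.
  T[0,:] = [+0.0000, +0.2966, +0.1525, +0.1525, -0.1271, -0.2288]
  T[1,:] = [+0.0000, -0.0122, -0.2604, -0.2112, +0.2511, +0.2225]
  T[2,:] = [+0.0000, -0.0529, -0.1091, -0.2172, +0.2342, +0.3244]
  T[3,:] = [+0.0000, -0.0763, +0.0069, -0.0316, +0.1189, -0.0677]
  T[4,:] = [+0.0000, +0.0958, +0.0019, +0.0457, -0.0480, -0.1486]
  T[5,:] = [+0.0000, +0.1037, +0.1325, +0.1310, -0.1370, -0.1918]
|λ(T)| sorted: 0.5709, 0.1326, 0.1326, 0.0413, 0.0413, 0.0000.
spectral radius ρ = 0.5709; 0.5709 < 1, so it converges for any x₀.

yes, ρ = 0.5709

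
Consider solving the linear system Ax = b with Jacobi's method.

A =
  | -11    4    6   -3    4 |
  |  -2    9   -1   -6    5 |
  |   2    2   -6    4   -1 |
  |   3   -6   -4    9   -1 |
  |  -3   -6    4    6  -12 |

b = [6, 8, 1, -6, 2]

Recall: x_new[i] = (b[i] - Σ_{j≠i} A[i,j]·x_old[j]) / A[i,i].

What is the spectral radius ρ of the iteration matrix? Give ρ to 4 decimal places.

1.1966

Split A = D + L + U, D = diag(-11, 9, -6, 9, -12).
Jacobi T = -D⁻¹(L+U): T[4,0] = -(-3)/(-12) = -0.2500; T[4,4] = 0.
  T[0,:] = [+0.0000  +0.3636  +0.5455  -0.2727  +0.3636]
  T[1,:] = [+0.2222  +0.0000  +0.1111  +0.6667  -0.5556]
  T[2,:] = [+0.3333  +0.3333  +0.0000  +0.6667  -0.1667]
  T[3,:] = [-0.3333  +0.6667  +0.4444  +0.0000  +0.1111]
  T[4,:] = [-0.2500  -0.5000  +0.3333  +0.5000  +0.0000]
|λ(T)| sorted: 1.1966, 0.9379, 0.4571, 0.4453, 0.4453.
spectral radius ρ = 1.1966; 1.1966 > 1, so it fails to converge.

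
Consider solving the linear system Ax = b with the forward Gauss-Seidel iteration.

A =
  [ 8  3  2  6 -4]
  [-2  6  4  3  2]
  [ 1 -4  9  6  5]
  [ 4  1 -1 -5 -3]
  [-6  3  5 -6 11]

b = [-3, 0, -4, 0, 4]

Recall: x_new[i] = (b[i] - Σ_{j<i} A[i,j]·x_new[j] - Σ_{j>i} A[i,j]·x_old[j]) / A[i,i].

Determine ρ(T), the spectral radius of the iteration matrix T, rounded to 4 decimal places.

Let D = diag(8, 6, 9, -5, 11); L, U the strict triangles.
Gauss-Seidel: T = -(D+L)⁻¹U, row 0 first, T[0,3] = -(6)/(8) = -0.7500; later rows by forward substitution.
  T[0,:] = [+0.0000 -0.3750 -0.2500 -0.7500 +0.5000]
  T[1,:] = [+0.0000 -0.1250 -0.7500 -0.7500 -0.1667]
  T[2,:] = [+0.0000 -0.0139 -0.3056 -0.9167 -0.6852]
  T[3,:] = [+0.0000 -0.3222 -0.2889 -0.5667 -0.0963]
  T[4,:] = [+0.0000 -0.3399 +0.0495 -0.0970 +0.5771]
moduli |λ_i(T)| = 1.3329, 0.5027, 0.5027, 0.1619, 0.0000.
ρ(T) = max|λ| = 1.3329; 1.3329 > 1: divergent.

1.3329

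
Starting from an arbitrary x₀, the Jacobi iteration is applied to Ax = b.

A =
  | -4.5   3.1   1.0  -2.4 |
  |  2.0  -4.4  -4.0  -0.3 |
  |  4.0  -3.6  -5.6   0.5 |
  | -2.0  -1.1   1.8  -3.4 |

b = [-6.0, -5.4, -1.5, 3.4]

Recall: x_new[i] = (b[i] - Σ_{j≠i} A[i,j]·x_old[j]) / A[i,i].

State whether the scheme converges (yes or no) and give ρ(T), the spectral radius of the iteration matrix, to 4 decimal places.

no, ρ = 1.3199

A = D + L + U where D = diag(-4.5, -4.4, -5.6, -3.4).
Jacobi T = -D⁻¹(L+U): T[3,0] = -(-2)/(-3.4) = -0.5882; T[3,3] = 0.
  T[0,:] = [+0.0000, +0.6889, +0.2222, -0.5333]
  T[1,:] = [+0.4545, +0.0000, -0.9091, -0.0682]
  T[2,:] = [+0.7143, -0.6429, +0.0000, +0.0893]
  T[3,:] = [-0.5882, -0.3235, +0.5294, +0.0000]
|eigenvalues of T|: 1.3199, 0.8305, 0.8305, 0.2468.
ρ = 1.3199; 1.3199 > 1 ⇒ diverges.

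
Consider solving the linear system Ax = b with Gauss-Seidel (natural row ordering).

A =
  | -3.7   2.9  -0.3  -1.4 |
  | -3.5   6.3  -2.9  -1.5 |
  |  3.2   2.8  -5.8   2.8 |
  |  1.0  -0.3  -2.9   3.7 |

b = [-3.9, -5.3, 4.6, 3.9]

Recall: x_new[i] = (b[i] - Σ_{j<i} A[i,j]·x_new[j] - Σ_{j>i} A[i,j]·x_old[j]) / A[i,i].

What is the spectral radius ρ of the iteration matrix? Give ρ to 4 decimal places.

0.9359

Split A = D + L + U, D = diag(-3.7, 6.3, -5.8, 3.7).
T_GS = -(D+L)⁻¹U: row 0 first, T[0,2] = -(-0.3)/(-3.7) = -0.0811; later rows by forward substitution.
  T[0,:] = [+0.0000, +0.7838, -0.0811, -0.3784]
  T[1,:] = [+0.0000, +0.4354, +0.4153, +0.0279]
  T[2,:] = [+0.0000, +0.6426, +0.1557, +0.2875]
  T[3,:] = [+0.0000, +0.3272, +0.1777, +0.3298]
|eigenvalues of T|: 0.9359, 0.2319, 0.2169, 0.0000.
ρ = 0.9359; 0.9359 < 1 ⇒ converges.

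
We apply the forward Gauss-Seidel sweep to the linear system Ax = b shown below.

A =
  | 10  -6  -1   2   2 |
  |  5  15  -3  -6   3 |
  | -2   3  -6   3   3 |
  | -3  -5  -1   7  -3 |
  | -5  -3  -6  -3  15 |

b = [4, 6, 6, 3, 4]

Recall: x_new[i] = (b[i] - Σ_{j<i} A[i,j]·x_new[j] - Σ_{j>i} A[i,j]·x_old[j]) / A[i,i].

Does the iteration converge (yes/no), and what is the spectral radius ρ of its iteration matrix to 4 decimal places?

yes, ρ = 0.8839

Let D = diag(10, 15, -6, 7, 15); L, U the strict triangles.
T_GS = -(D+L)⁻¹U: row 0 first, T[0,2] = -(-1)/(10) = +0.1000; later rows by forward substitution.
  T[0,:] = [+0.0000 +0.6000 +0.1000 -0.2000 -0.2000]
  T[1,:] = [+0.0000 -0.2000 +0.1667 +0.4667 -0.1333]
  T[2,:] = [+0.0000 -0.3000 +0.0500 +0.8000 +0.5000]
  T[3,:] = [+0.0000 +0.0714 +0.1690 +0.3619 +0.3190]
  T[4,:] = [+0.0000 +0.0543 +0.1205 +0.4190 +0.1705]
|roots of det(T-λI)|: 0.8839, 0.2245, 0.2245, 0.1924, 0.0000.
ρ(T) = max|λ| = 0.8839; 0.8839 < 1 ⇒ converges.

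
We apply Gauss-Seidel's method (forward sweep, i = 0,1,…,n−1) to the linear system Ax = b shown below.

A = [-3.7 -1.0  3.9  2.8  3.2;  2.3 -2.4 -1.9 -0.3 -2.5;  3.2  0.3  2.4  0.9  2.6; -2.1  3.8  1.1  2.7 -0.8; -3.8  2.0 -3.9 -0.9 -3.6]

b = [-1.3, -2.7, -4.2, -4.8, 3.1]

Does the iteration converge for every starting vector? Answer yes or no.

no

A = D + L + U where D = diag(-3.7, -2.4, 2.4, 2.7, -3.6).
T_GS = -(D+L)⁻¹U: row 0 first, T[0,1] = -(-1)/(-3.7) = -0.2703; later rows by forward substitution.
  T[0,:] = [+0.0000, -0.2703, +1.0541, +0.7568, +0.8649]
  T[1,:] = [+0.0000, -0.2590, +0.2185, +0.6002, -0.2128]
  T[2,:] = [+0.0000, +0.3927, -1.4327, -1.4590, -2.2099]
  T[3,:] = [+0.0000, -0.0057, +1.0960, +0.3382, +2.1688]
  T[4,:] = [+0.0000, -0.2827, +0.2869, +1.0307, +0.8207]
eigenvalue magnitudes: 1.3143, 0.9661, 0.9661, 0.0205, 0.0000.
ρ(T) = max|λ| = 1.3143; 1.3143 > 1, so it fails to converge.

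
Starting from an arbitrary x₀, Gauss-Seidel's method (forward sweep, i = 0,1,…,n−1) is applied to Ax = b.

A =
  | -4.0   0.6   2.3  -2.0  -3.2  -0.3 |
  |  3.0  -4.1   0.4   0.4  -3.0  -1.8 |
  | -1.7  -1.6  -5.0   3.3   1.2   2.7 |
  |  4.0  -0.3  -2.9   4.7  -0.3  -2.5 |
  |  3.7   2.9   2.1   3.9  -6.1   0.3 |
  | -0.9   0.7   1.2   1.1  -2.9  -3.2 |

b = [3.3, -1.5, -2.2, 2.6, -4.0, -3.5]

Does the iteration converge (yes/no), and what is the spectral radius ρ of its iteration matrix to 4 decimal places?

no, ρ = 1.2741

A = D + L + U where D = diag(-4, -4.1, -5, 4.7, -6.1, -3.2).
Gauss-Seidel: T = -(D+L)⁻¹U, row 0 first, T[0,4] = -(-3.2)/(-4) = -0.8000; later rows by forward substitution.
  T[0,:] = [+0.0000, +0.1500, +0.5750, -0.5000, -0.8000, -0.0750]
  T[1,:] = [+0.0000, +0.1098, +0.5183, -0.2683, -1.3171, -0.4939]
  T[2,:] = [+0.0000, -0.0861, -0.3614, +0.9159, +0.9335, +0.7235]
  T[3,:] = [+0.0000, -0.1738, -0.6792, +0.9735, +1.2366, +1.0107]
  T[4,:] = [+0.0000, +0.0024, +0.0365, +0.5069, +0.0006, +0.6641]
  T[5,:] = [+0.0000, -0.1124, -0.4504, +0.3007, +0.7115, -0.0701]
moduli |λ_i(T)| = 1.2741, 0.7025, 0.2170, 0.1359, 0.0003, 0.0000.
spectral radius ρ = 1.2741; 1.2741 > 1, so it fails to converge.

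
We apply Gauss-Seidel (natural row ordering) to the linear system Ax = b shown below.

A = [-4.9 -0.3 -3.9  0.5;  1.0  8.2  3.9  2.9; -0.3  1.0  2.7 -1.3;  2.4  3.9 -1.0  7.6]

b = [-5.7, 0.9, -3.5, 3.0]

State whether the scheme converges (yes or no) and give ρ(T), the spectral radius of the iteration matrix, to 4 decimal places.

Split A = D + L + U, D = diag(-4.9, 8.2, 2.7, 7.6).
Gauss-Seidel: T = -(D+L)⁻¹U, row 0 first, T[0,2] = -(-3.9)/(-4.9) = -0.7959; later rows by forward substitution.
  T[0,:] = [+0.0000  -0.0612  -0.7959  +0.1020]
  T[1,:] = [+0.0000  +0.0075  -0.3785  -0.3661]
  T[2,:] = [+0.0000  -0.0096  +0.0518  +0.6284]
  T[3,:] = [+0.0000  +0.0142  +0.4524  +0.2383]
|roots of det(T-λI)|: 0.6816, 0.4002, 0.0162, 0.0000.
ρ(T) = max|λ| = 0.6816; 0.6816 < 1 ⇒ converges.

yes, ρ = 0.6816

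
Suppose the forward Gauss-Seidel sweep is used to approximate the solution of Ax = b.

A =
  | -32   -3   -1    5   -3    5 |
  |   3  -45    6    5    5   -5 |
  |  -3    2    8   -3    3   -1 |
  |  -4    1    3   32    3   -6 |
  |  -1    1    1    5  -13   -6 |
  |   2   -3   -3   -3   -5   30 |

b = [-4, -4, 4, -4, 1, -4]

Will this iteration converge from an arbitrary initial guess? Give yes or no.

Write A = D+L+U with D = diag(-32, -45, 8, 32, -13, 30).
Gauss-Seidel: T = -(D+L)⁻¹U, row 0 first, T[0,2] = -(-1)/(-32) = -0.0312; later rows by forward substitution.
  T[0,:] = [+0.0000, -0.0938, -0.0312, +0.1562, -0.0938, +0.1562]
  T[1,:] = [+0.0000, -0.0063, +0.1313, +0.1215, +0.1049, -0.1007]
  T[2,:] = [+0.0000, -0.0336, -0.0445, +0.4032, -0.4364, +0.2088]
  T[3,:] = [+0.0000, -0.0084, -0.0038, -0.0221, -0.0678, +0.1906]
  T[4,:] = [+0.0000, +0.0009, +0.0076, +0.0199, -0.0444, -0.3919]
  T[5,:] = [+0.0000, +0.0016, +0.0116, +0.0432, -0.0411, -0.0459]
moduli |λ_i(T)| = 0.1561, 0.1113, 0.1113, 0.0923, 0.0757, 0.0000.
ρ = 0.1561; 0.1561 < 1 ⇒ converges.

yes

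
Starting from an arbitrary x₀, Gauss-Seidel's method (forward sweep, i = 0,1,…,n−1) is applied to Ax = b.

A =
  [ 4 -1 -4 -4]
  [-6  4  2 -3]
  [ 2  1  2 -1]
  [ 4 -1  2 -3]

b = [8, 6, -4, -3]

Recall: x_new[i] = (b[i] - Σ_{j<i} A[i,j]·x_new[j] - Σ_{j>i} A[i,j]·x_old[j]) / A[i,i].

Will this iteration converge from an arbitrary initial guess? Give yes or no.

no

A = D + L + U where D = diag(4, 4, 2, -3).
Gauss-Seidel: T = -(D+L)⁻¹U, row 0 first, T[0,2] = -(-4)/(4) = +1.0000; later rows by forward substitution.
  T[0,:] = [+0.0000, +0.2500, +1.0000, +1.0000]
  T[1,:] = [+0.0000, +0.3750, +1.0000, +2.2500]
  T[2,:] = [+0.0000, -0.4375, -1.5000, -1.6250]
  T[3,:] = [+0.0000, -0.0833, +0.0000, -0.5000]
|λ(T)| sorted: 1.1414, 0.2702, 0.2702, 0.0000.
ρ(T) = max|λ| = 1.1414; 1.1414 > 1 ⇒ diverges.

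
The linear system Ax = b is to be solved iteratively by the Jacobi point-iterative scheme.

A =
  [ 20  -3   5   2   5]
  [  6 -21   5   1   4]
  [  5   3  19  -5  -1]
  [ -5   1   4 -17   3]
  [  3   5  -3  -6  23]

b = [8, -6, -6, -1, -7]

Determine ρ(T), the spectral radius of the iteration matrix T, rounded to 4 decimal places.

Diagonal D = diag(20, -21, 19, -17, 23); L, U strict lower/upper.
Jacobi T = -D⁻¹(L+U): T[0,3] = -(2)/(20) = -0.1000; T[0,0] = 0.
  T[0,:] = [+0.0000 +0.1500 -0.2500 -0.1000 -0.2500]
  T[1,:] = [+0.2857 +0.0000 +0.2381 +0.0476 +0.1905]
  T[2,:] = [-0.2632 -0.1579 +0.0000 +0.2632 +0.0526]
  T[3,:] = [-0.2941 +0.0588 +0.2353 +0.0000 +0.1765]
  T[4,:] = [-0.1304 -0.2174 +0.1304 +0.2609 +0.0000]
|roots of det(T-λI)|: 0.5668, 0.3669, 0.3669, 0.1187, 0.1002.
ρ = 0.5668; 0.5668 < 1, so it converges for any x₀.

0.5668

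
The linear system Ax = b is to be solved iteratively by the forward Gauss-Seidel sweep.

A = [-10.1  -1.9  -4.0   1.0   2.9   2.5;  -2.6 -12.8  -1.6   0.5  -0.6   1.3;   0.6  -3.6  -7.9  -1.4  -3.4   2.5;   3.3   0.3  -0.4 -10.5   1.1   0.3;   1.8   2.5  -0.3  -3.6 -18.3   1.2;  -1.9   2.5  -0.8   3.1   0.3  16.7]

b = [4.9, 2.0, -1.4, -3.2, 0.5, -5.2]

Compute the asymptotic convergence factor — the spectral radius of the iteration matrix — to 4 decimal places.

0.1953

A = D + L + U where D = diag(-10.1, -12.8, -7.9, -10.5, -18.3, 16.7).
GS T = -(D+L)⁻¹U: row 0 first, T[0,4] = -(2.9)/(-10.1) = +0.2871; later rows by forward substitution.
  T[0,:] = [+0.0000, -0.1881, -0.3960, +0.0990, +0.2871, +0.2475]
  T[1,:] = [+0.0000, +0.0382, -0.0446, +0.0190, -0.1052, +0.0513]
  T[2,:] = [+0.0000, -0.0317, -0.0098, -0.1783, -0.3606, +0.3119]
  T[3,:] = [+0.0000, -0.0568, -0.1254, +0.0385, +0.2057, +0.0959]
  T[4,:] = [+0.0000, -0.0016, -0.0202, +0.0077, -0.0207, +0.0729]
  T[5,:] = [+0.0000, -0.0181, -0.0152, -0.0074, -0.0067, +0.0163]
|roots of det(T-λI)|: 0.1953, 0.0942, 0.0577, 0.0554, 0.0554, 0.0000.
spectral radius ρ = 0.1953; 0.1953 < 1 ⇒ converges.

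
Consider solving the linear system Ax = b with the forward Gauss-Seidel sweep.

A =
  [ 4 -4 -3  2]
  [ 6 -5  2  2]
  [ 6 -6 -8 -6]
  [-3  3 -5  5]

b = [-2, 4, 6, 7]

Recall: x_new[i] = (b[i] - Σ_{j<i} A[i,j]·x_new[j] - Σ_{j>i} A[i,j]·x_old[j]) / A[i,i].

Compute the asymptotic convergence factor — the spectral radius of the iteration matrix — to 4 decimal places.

Diagonal D = diag(4, -5, -8, 5); L, U strict lower/upper.
T_GS = -(D+L)⁻¹U: row 0 first, T[0,3] = -(2)/(4) = -0.5000; later rows by forward substitution.
  T[0,:] = [+0.0000 +1.0000 +0.7500 -0.5000]
  T[1,:] = [+0.0000 +1.2000 +1.3000 -0.2000]
  T[2,:] = [+0.0000 -0.1500 -0.4125 -0.9750]
  T[3,:] = [+0.0000 -0.2700 -0.7425 -1.1550]
moduli |λ_i(T)| = 1.6435, 1.1834, 0.0925, 0.0000.
ρ(T) = max|λ| = 1.6435; 1.6435 > 1: divergent.

1.6435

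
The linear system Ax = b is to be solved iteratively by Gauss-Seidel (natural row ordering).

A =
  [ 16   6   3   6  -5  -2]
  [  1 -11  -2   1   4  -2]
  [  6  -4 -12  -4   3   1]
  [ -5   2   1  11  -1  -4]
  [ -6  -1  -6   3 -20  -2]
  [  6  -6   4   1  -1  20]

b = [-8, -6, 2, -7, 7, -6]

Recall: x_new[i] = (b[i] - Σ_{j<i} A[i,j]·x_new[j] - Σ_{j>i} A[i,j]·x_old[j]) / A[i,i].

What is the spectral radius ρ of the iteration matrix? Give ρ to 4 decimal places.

0.7437

Write A = D+L+U with D = diag(16, -11, -12, 11, -20, 20).
GS T = -(D+L)⁻¹U: row 0 first, T[0,1] = -(6)/(16) = -0.3750; later rows by forward substitution.
  T[0,:] = [+0.0000  -0.3750  -0.1875  -0.3750  +0.3125  +0.1250]
  T[1,:] = [+0.0000  -0.0341  -0.1989  +0.0568  +0.3920  -0.1705]
  T[2,:] = [+0.0000  -0.1761  -0.0275  -0.5398  +0.2756  +0.2027]
  T[3,:] = [+0.0000  -0.1482  -0.0466  -0.1317  +0.1366  +0.4330]
  T[4,:] = [+0.0000  +0.1448  +0.0674  +0.2518  -0.1755  -0.1248]
  T[5,:] = [+0.0000  +0.1522  +0.0078  +0.2567  -0.0469  -0.1571]
eigenvalue magnitudes: 0.7437, 0.2546, 0.1379, 0.1379, 0.0172, 0.0000.
spectral radius ρ = 0.7437; 0.7437 < 1 ⇒ converges.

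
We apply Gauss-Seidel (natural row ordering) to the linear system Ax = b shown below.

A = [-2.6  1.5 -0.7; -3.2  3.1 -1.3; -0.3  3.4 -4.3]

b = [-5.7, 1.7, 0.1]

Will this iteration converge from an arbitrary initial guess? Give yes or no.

A = D + L + U where D = diag(-2.6, 3.1, -4.3).
T_GS = -(D+L)⁻¹U: row 0 first, T[0,2] = -(-0.7)/(-2.6) = -0.2692; later rows by forward substitution.
  T[0,:] = [+0.0000 +0.5769 -0.2692]
  T[1,:] = [+0.0000 +0.5955 +0.1414]
  T[2,:] = [+0.0000 +0.4306 +0.1306]
|eigenvalues of T|: 0.7021, 0.0240, 0.0000.
spectral radius ρ = 0.7021; 0.7021 < 1: convergent.

yes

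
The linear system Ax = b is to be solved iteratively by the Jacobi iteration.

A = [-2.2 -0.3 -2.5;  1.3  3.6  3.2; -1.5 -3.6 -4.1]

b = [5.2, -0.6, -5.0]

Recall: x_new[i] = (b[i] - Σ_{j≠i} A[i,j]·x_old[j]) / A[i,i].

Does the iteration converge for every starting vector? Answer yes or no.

no

Split A = D + L + U, D = diag(-2.2, 3.6, -4.1).
Jacobi T = -D⁻¹(L+U): T[0,2] = -(-2.5)/(-2.2) = -1.1364; T[0,0] = 0.
  T[0,:] = [+0.0000  -0.1364  -1.1364]
  T[1,:] = [-0.3611  +0.0000  -0.8889]
  T[2,:] = [-0.3659  -0.8780  +0.0000]
|λ(T)| sorted: 1.2524, 0.8890, 0.3634.
spectral radius ρ = 1.2524; 1.2524 > 1, so it fails to converge.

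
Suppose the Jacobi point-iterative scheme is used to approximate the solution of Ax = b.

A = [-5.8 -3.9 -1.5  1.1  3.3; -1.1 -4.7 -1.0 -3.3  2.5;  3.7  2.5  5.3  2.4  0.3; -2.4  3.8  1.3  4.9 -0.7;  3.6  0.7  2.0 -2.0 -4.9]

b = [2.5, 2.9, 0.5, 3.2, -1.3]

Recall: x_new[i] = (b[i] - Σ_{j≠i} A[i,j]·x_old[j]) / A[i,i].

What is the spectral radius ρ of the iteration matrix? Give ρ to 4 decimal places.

A = D + L + U where D = diag(-5.8, -4.7, 5.3, 4.9, -4.9).
T_J = -D⁻¹(L+U): T[4,2] = -(2)/(-4.9) = +0.4082; T[4,4] = 0.
  T[0,:] = [+0.0000, -0.6724, -0.2586, +0.1897, +0.5690]
  T[1,:] = [-0.2340, +0.0000, -0.2128, -0.7021, +0.5319]
  T[2,:] = [-0.6981, -0.4717, +0.0000, -0.4528, -0.0566]
  T[3,:] = [+0.4898, -0.7755, -0.2653, +0.0000, +0.1429]
  T[4,:] = [+0.7347, +0.1429, +0.4082, -0.4082, +0.0000]
eigenvalue magnitudes: 1.2967, 1.0729, 0.5723, 0.5371, 0.5371.
spectral radius ρ = 1.2967; 1.2967 > 1 ⇒ diverges.

1.2967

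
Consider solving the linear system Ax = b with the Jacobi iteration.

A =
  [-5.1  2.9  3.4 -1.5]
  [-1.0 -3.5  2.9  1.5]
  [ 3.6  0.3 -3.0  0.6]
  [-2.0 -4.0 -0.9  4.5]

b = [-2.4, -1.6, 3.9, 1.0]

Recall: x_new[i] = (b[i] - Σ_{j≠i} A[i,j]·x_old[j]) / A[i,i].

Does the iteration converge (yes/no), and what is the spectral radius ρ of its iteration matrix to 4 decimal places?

no, ρ = 1.1898

A = D + L + U where D = diag(-5.1, -3.5, -3, 4.5).
Jacobi T = -D⁻¹(L+U): T[3,1] = -(-4)/(4.5) = +0.8889; T[3,3] = 0.
  T[0,:] = [+0.0000 +0.5686 +0.6667 -0.2941]
  T[1,:] = [-0.2857 +0.0000 +0.8286 +0.4286]
  T[2,:] = [+1.2000 +0.1000 +0.0000 +0.2000]
  T[3,:] = [+0.4444 +0.8889 +0.2000 +0.0000]
|eigenvalues of T|: 1.1898, 1.0071, 1.0071, 0.3866.
ρ = 1.1898; 1.1898 > 1: divergent.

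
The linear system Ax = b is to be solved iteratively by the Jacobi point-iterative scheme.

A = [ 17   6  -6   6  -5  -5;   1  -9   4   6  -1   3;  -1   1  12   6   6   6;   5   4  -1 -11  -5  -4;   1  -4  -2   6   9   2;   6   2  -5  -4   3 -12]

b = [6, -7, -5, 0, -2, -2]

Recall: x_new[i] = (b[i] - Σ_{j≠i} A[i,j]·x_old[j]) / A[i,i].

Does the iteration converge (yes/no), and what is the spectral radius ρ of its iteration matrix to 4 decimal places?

no, ρ = 1.2965

Split A = D + L + U, D = diag(17, -9, 12, -11, 9, -12).
Jacobi T = -D⁻¹(L+U): T[4,5] = -(2)/(9) = -0.2222; T[4,4] = 0.
  T[0,:] = [+0.0000  -0.3529  +0.3529  -0.3529  +0.2941  +0.2941]
  T[1,:] = [+0.1111  +0.0000  +0.4444  +0.6667  -0.1111  +0.3333]
  T[2,:] = [+0.0833  -0.0833  +0.0000  -0.5000  -0.5000  -0.5000]
  T[3,:] = [+0.4545  +0.3636  -0.0909  +0.0000  -0.4545  -0.3636]
  T[4,:] = [-0.1111  +0.4444  +0.2222  -0.6667  +0.0000  -0.2222]
  T[5,:] = [+0.5000  +0.1667  -0.4167  -0.3333  +0.2500  +0.0000]
eigenvalue magnitudes: 1.2965, 0.5993, 0.5993, 0.4586, 0.4586, 0.0567.
ρ(T) = max|λ| = 1.2965; 1.2965 > 1, so it fails to converge.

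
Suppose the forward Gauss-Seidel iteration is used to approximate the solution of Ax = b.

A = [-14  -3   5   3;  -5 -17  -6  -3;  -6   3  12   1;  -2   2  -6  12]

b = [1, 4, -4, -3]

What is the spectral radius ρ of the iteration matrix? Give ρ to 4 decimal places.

Let D = diag(-14, -17, 12, 12); L, U the strict triangles.
GS T = -(D+L)⁻¹U: row 0 first, T[0,3] = -(3)/(-14) = +0.2143; later rows by forward substitution.
  T[0,:] = [+0.0000, -0.2143, +0.3571, +0.2143]
  T[1,:] = [+0.0000, +0.0630, -0.4580, -0.2395]
  T[2,:] = [+0.0000, -0.1229, +0.2931, +0.0837]
  T[3,:] = [+0.0000, -0.1077, +0.2824, +0.1175]
|λ(T)| sorted: 0.5523, 0.0981, 0.0194, 0.0000.
ρ(T) = max|λ| = 0.5523; 0.5523 < 1, so it converges for any x₀.

0.5523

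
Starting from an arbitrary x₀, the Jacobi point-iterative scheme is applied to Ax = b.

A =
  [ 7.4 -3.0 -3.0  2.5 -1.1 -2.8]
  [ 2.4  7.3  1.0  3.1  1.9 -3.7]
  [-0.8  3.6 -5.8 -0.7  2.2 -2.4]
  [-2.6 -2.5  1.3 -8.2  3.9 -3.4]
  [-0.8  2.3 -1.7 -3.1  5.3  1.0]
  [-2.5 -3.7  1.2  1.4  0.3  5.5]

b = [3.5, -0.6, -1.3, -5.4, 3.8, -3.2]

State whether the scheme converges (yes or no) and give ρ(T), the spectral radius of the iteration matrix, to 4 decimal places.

no, ρ = 1.2345

Split A = D + L + U, D = diag(7.4, 7.3, -5.8, -8.2, 5.3, 5.5).
Jacobi T = -D⁻¹(L+U): T[5,1] = -(-3.7)/(5.5) = +0.6727; T[5,5] = 0.
  T[0,:] = [+0.0000 +0.4054 +0.4054 -0.3378 +0.1486 +0.3784]
  T[1,:] = [-0.3288 +0.0000 -0.1370 -0.4247 -0.2603 +0.5068]
  T[2,:] = [-0.1379 +0.6207 +0.0000 -0.1207 +0.3793 -0.4138]
  T[3,:] = [-0.3171 -0.3049 +0.1585 +0.0000 +0.4756 -0.4146]
  T[4,:] = [+0.1509 -0.4340 +0.3208 +0.5849 +0.0000 -0.1887]
  T[5,:] = [+0.4545 +0.6727 -0.2182 -0.2545 -0.0545 +0.0000]
eigenvalue magnitudes: 1.2345, 0.8966, 0.5912, 0.4272, 0.4272, 0.0324.
ρ(T) = max|λ| = 1.2345; 1.2345 > 1, so it fails to converge.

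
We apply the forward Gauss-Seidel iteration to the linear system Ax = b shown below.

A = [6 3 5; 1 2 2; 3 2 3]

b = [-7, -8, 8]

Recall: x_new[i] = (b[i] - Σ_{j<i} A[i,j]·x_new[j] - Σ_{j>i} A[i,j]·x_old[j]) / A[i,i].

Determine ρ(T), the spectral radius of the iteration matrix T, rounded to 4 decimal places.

Let D = diag(6, 2, 3); L, U the strict triangles.
GS T = -(D+L)⁻¹U: row 0 first, T[0,2] = -(5)/(6) = -0.8333; later rows by forward substitution.
  T[0,:] = [+0.0000  -0.5000  -0.8333]
  T[1,:] = [+0.0000  +0.2500  -0.5833]
  T[2,:] = [+0.0000  +0.3333  +1.2222]
|eigenvalues of T|: 0.9407, 0.5315, 0.0000.
ρ = 0.9407; 0.9407 < 1, so it converges for any x₀.

0.9407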